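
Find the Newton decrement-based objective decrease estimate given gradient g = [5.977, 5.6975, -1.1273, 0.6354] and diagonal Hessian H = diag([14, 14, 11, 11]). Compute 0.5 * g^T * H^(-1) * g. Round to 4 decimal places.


Step 1: H is diagonal, so H^(-1) * g = [0.4269, 0.407, -0.1025, 0.0578].
Step 2: g^T H^(-1) g = sum_i g_i^2 / H_ii
  = (5.977)^2/14 + (5.6975)^2/14 + (-1.1273)^2/11 + (0.6354)^2/11
  = 2.5518 + 2.3187 + 0.1155 + 0.0367 = 5.0227
Step 3: Objective decrease = 0.5 * g^T H^(-1) g = 2.5113


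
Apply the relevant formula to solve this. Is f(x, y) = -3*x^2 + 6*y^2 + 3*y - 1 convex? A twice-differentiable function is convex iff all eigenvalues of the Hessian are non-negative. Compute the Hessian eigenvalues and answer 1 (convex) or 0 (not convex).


The Hessian of f(x,y) = -3*x^2 + 6*y^2 + 3*y - 1 is:
H = [[-6, 0], [0, 12]]
Trace = -6 + 12 = 6
Determinant = -6*12 - (0)^2 = -72
Discriminant = (6)^2 - 4*-72 = 324.0
Eigenvalues: lambda_1 = -6.0, lambda_2 = 12.0
The function is not convex.

0


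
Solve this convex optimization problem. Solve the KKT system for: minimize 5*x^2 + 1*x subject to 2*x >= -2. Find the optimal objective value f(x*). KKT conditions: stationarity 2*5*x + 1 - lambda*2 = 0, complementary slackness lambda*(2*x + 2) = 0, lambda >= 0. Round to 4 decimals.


Step 1: Try lambda = 0 (constraint inactive).
Stationarity: 2*5*x + 1 = 0
x* = -1/(2*5) = -0.1
Check constraint: 2*-0.1 = -0.2 >= -2 -- satisfied.
Step 2: Compute optimal value.
f(x*) = 5*(-0.1)^2 + 1*(-0.1) = -0.05


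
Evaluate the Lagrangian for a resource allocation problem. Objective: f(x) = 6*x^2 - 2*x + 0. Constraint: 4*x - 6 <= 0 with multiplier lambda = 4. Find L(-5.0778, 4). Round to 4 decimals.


Step 1: Evaluate f(x).
f(-5.0778) = 6*(-5.0778)^2 - 2*(-5.0778) + 0 = 164.8599
Step 2: Evaluate g(x).
g(-5.0778) = 4*-5.0778 - 6 = -26.3112
Step 3: Compute Lagrangian.
L = 164.8599 + 4*-26.3112 = 59.6151


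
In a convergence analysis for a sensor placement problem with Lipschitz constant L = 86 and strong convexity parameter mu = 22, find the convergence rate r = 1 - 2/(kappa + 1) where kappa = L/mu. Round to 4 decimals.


Step 1: Compute the condition number.
kappa = L/mu = 86/22 = 3.9091
Step 2: Compute the convergence rate.
r = 1 - 2/(kappa + 1) = 1 - 2*mu/(L + mu) = (L - mu)/(L + mu) = 64/108 = 0.5926


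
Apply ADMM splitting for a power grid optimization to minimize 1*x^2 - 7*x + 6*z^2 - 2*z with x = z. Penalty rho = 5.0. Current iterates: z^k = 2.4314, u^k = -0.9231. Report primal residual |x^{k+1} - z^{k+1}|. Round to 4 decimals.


ADMM iteration with rho = 5.0, z^k = 2.4314, u^k = -0.9231
Step 1: x-update.
Minimize 1*x^2 - 7*x + (5.0/2)*(x - 2.4314 - 0.9231)^2
FOC: (2*1 + 5.0)*x = 7 + 5.0*(2.4314 + 0.9231)
x^{k+1} = 3.3961
Step 2: z-update.
Minimize 6*z^2 - 2*z + (5.0/2)*(3.3961 - z - 0.9231)^2
FOC: (2*6 + 5.0)*z = 2 + 5.0*(3.3961 - 0.9231)
z^{k+1} = 0.845
Step 3: u-update.
u^{k+1} = -0.9231 + 3.3961 - 0.845 = 1.628
Step 4: Primal residual = |3.3961 - 0.845| = 2.5511


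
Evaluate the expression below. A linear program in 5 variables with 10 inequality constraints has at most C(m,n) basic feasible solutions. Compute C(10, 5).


Each vertex corresponds to some choice of n active constraints out of m, so the number of vertices is at most C(m, n) = m! / (n!(m-n)!).
m = 10, n = 5
Numerator: 10 * 9 * 8 * 7 * 6
Denominator: 5! = 120
C(10, 5) = 252


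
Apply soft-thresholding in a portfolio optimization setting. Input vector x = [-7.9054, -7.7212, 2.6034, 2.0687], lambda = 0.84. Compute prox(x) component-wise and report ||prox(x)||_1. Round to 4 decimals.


Soft-thresholding with lambda = 0.84:
prox(-7.9054) = sign(-7.9054)*max(|-7.9054| - 0.84, 0) = -7.0654
prox(-7.7212) = sign(-7.7212)*max(|-7.7212| - 0.84, 0) = -6.8812
prox(2.6034) = sign(2.6034)*max(|2.6034| - 0.84, 0) = 1.7634
prox(2.0687) = sign(2.0687)*max(|2.0687| - 0.84, 0) = 1.2287
prox(x) = [-7.0654, -6.8812, 1.7634, 1.2287]
||prox(x)||_1 = 7.0654 + 6.8812 + 1.7634 + 1.2287 = 16.9387


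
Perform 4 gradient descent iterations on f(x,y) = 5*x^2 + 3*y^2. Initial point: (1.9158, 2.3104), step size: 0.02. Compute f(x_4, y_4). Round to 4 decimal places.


Gradient descent on f(x,y) = 5*x^2 + 3*y^2.
Starting point: (1.9158, 2.3104), alpha = 0.02
Step 1: grad_x = 2*5*1.9158 = 19.158, grad_y = 2*3*2.3104 = 13.8624
  x_1 = 1.9158 - 0.02*19.158 = 1.5326
  y_1 = 2.3104 - 0.02*13.8624 = 2.0332
Step 2: grad_x = 2*5*1.5326 = 15.3264, grad_y = 2*3*2.0332 = 12.1989
  x_2 = 1.5326 - 0.02*15.3264 = 1.2261
  y_2 = 2.0332 - 0.02*12.1989 = 1.7892
Step 3: grad_x = 2*5*1.2261 = 12.2611, grad_y = 2*3*1.7892 = 10.735
  x_3 = 1.2261 - 0.02*12.2611 = 0.9809
  y_3 = 1.7892 - 0.02*10.735 = 1.5745
Step 4: grad_x = 2*5*0.9809 = 9.8089, grad_y = 2*3*1.5745 = 9.4468
  x_4 = 0.9809 - 0.02*9.8089 = 0.7847
  y_4 = 1.5745 - 0.02*9.4468 = 1.3855
f(0.7847, 1.3855) = 5*0.7847^2 + 3*1.3855^2 = 8.838


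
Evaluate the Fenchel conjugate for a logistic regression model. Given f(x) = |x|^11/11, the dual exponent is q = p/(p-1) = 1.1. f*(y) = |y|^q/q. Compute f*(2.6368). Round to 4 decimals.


The conjugate exponent q satisfies 1/p + 1/q = 1.
p = 11, so q = 11/(11 - 1) = 1.1
|y|^q = 2.6368^1.1 = 2.9053
f*(2.6368) = 2.9053 / 1.1 = 2.6411


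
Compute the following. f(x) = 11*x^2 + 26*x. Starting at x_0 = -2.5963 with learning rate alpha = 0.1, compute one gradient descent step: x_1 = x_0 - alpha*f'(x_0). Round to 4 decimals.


We compute the gradient at x_0 and apply the update.
f'(x) = 22*x + 26
f'(-2.5963) = 22*-2.5963 + 26 = -31.1186
x_1 = -2.5963 - 0.1*-31.1186 = 0.5156


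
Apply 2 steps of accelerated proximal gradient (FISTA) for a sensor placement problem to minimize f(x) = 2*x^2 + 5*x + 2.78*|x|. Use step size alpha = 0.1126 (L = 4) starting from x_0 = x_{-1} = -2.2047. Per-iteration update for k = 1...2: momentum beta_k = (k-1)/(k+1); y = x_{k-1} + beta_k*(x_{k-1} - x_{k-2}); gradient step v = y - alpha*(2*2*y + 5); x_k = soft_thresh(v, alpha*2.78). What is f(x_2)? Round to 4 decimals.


FISTA on f(x) = 2*x^2 + 5*x + 2.78*|x|
L = 4, alpha = 0.1126
Iteration 1: beta = 0.0, y = -2.2047 + 0.0*(-2.2047 + 2.2047) = -2.2047
  grad(y) = -3.8188, v = y - alpha*grad = -1.7747
  prox(v) = soft_thresh(-1.7747, 0.313) = -1.4617
Iteration 2: beta = 0.3333, y = -1.4617 + 0.3333*(-1.4617 + 2.2047) = -1.214
  grad(y) = 0.144, v = y - alpha*grad = -1.2302
  prox(v) = soft_thresh(-1.2302, 0.313) = -0.9172
f(x_2) = 2*(-0.9172)^2 + 5*(-0.9172) + 2.78*|-0.9172| = -0.3537


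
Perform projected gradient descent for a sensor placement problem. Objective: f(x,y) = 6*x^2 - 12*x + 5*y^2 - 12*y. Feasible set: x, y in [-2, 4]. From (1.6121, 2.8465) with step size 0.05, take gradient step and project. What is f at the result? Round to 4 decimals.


Step 1: Compute gradient at (1.6121, 2.8465).
grad_x = 2*6*1.6121 - 12 = 7.3452
grad_y = 2*5*2.8465 - 12 = 16.465
Step 2: Gradient step.
x_raw = 1.6121 - 0.05*7.3452 = 1.2448
y_raw = 2.8465 - 0.05*16.465 = 2.0233
Step 3: Project onto [-2, 4].
x_proj = clip(1.2448) = 1.2448
y_proj = clip(2.0233) = 2.0233
Step 4: Evaluate f.
f(1.2448, 2.0233) = -9.4516


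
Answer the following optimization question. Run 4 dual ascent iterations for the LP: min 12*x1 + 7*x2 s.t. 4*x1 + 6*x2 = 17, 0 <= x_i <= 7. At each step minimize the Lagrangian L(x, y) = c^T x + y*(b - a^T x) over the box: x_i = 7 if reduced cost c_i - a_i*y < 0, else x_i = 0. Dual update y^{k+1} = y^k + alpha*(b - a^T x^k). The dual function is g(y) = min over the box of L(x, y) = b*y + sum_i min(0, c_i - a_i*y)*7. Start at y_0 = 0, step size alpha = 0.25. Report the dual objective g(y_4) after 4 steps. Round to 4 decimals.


Dual ascent for LP: min 12*x1 + 7*x2, 4*x1 + 6*x2 = 17, 0 <= x_i <= 7
Step 1: y^k = 0.0, reduced costs: (12.0, 7.0)
  x^k = (0.0, 0.0), subgradient = b - a^T x = 17.0
  y^{k+1} = 0.0 + 0.25*17.0 = 4.25
Step 2: y^k = 4.25, reduced costs: (-5.0, -18.5)
  x^k = (7.0, 7.0), subgradient = b - a^T x = -53.0
  y^{k+1} = 4.25 + 0.25*-53.0 = -9.0
Step 3: y^k = -9.0, reduced costs: (48.0, 61.0)
  x^k = (0.0, 0.0), subgradient = b - a^T x = 17.0
  y^{k+1} = -9.0 + 0.25*17.0 = -4.75
Step 4: y^k = -4.75, reduced costs: (31.0, 35.5)
  x^k = (0.0, 0.0), subgradient = b - a^T x = 17.0
  y^{k+1} = -4.75 + 0.25*17.0 = -0.5
Dual objective at y_4 = -0.5: reduced costs (14.0, 10.0), box minimizer x = (0.0, 0.0)
g(y_4) = b*y + (c1 - a1*y)*x1 + (c2 - a2*y)*x2 = 17*(-0.5) + 14.0*0.0 + 10.0*0.0 = -8.5 + 0.0 + 0.0 = -8.5


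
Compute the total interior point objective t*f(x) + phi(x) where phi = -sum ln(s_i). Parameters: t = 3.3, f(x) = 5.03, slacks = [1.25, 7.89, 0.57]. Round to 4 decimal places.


Step 1: Compute log-barrier.
ln values: [0.2231, 2.0656, -0.5621]
phi = -(0.2231 + 2.0656 - 0.5621) = -1.7266
Step 2: Compute augmented objective.
t*f(x) = 3.3*5.03 = 16.599
Total = 16.599 - 1.7266 = 14.8724


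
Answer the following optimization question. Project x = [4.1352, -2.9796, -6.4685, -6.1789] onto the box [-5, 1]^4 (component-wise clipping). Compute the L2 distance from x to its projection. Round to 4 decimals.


Project each component onto [-5, 1].
clip(4.1352) = 1.0, clip(-2.9796) = -2.9796, clip(-6.4685) = -5.0, clip(-6.1789) = -5.0
Projection = [1.0, -2.9796, -5.0, -5.0]
Squared diffs: [9.8295, 0.0, 2.1565, 1.3898]
Distance = sqrt(13.3758) = 3.6573


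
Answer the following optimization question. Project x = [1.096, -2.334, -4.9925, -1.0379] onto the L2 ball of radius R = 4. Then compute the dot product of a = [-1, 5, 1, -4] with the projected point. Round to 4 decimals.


Step 1: Compute ||x|| (intermediates to 6 decimals).
||x|| = sqrt(1.096^2 + (-2.334)^2 + (-4.9925)^2 + (-1.0379)^2) = 5.714111
Step 2: Project.
Since ||x|| > R, scale = R/||x|| = 4/5.714111 = 0.700021, proj(x) = scale * x
proj(x) = [0.767223, -1.633849, -3.494855, -0.726552]
Step 3: Dot product.
a^T * proj(x) = -1*0.767223 + 5*(-1.633849) + 1*(-3.494855) - 4*(-0.726552) = -9.5251


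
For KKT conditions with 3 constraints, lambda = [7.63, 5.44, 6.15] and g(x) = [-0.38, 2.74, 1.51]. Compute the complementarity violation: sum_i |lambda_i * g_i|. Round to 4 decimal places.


KKT complementary slackness check:
lambda_1 * g_1 = 7.63 * -0.38 = -2.8994
lambda_2 * g_2 = 5.44 * 2.74 = 14.9056
lambda_3 * g_3 = 6.15 * 1.51 = 9.2865
Total violation = 2.8994 + 14.9056 + 9.2865 = 27.0915


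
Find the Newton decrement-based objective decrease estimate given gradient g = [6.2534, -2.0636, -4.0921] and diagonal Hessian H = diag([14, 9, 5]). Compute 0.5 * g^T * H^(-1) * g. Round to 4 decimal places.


Step 1: H is diagonal, so H^(-1) * g = [0.4467, -0.2293, -0.8184].
Step 2: g^T H^(-1) g = sum_i g_i^2 / H_ii
  = (6.2534)^2/14 + (-2.0636)^2/9 + (-4.0921)^2/5
  = 2.7932 + 0.4732 + 3.3491 = 6.6154
Step 3: Objective decrease = 0.5 * g^T H^(-1) g = 3.3077


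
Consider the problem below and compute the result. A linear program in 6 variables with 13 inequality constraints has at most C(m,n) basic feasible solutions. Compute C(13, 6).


Each vertex corresponds to some choice of n active constraints out of m, so the number of vertices is at most C(m, n) = m! / (n!(m-n)!).
m = 13, n = 6
Numerator: 13 * 12 * 11 * 10 * 9 * 8
Denominator: 6! = 720
C(13, 6) = 1716


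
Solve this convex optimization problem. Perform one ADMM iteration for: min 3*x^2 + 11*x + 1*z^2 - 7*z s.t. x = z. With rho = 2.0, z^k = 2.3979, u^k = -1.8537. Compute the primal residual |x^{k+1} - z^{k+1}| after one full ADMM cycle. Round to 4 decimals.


ADMM iteration with rho = 2.0, z^k = 2.3979, u^k = -1.8537
Step 1: x-update.
Minimize 3*x^2 + 11*x + (2.0/2)*(x - 2.3979 - 1.8537)^2
FOC: (2*3 + 2.0)*x = -11 + 2.0*(2.3979 + 1.8537)
x^{k+1} = -0.3121
Step 2: z-update.
Minimize 1*z^2 - 7*z + (2.0/2)*(-0.3121 - z - 1.8537)^2
FOC: (2*1 + 2.0)*z = 7 + 2.0*(-0.3121 - 1.8537)
z^{k+1} = 0.6671
Step 3: u-update.
u^{k+1} = -1.8537 - 0.3121 - 0.6671 = -2.8329
Step 4: Primal residual = |-0.3121 - 0.6671| = 0.9792


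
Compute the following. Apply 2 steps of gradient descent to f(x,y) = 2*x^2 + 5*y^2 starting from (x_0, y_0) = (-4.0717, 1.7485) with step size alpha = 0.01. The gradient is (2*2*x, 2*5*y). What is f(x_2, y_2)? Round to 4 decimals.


Gradient descent on f(x,y) = 2*x^2 + 5*y^2.
Starting point: (-4.0717, 1.7485), alpha = 0.01
Step 1: grad_x = 2*2*-4.0717 = -16.2868, grad_y = 2*5*1.7485 = 17.485
  x_1 = -4.0717 - 0.01*-16.2868 = -3.9088
  y_1 = 1.7485 - 0.01*17.485 = 1.5737
Step 2: grad_x = 2*2*-3.9088 = -15.6353, grad_y = 2*5*1.5737 = 15.7365
  x_2 = -3.9088 - 0.01*-15.6353 = -3.7525
  y_2 = 1.5737 - 0.01*15.7365 = 1.4163
f(-3.7525, 1.4163) = 2*(-3.7525)^2 + 5*1.4163^2 = 38.1915


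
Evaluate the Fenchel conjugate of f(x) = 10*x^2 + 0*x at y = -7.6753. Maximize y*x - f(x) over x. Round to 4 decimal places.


f*(y) = sup_x {y*x - a*x^2 - b*x} = sup_x {(y-b)*x - a*x^2}
FOC: (y - b) - 2a*x = 0 => x* = (y - b)/(2a)
x* = (-7.6753 - 0)/(2*10) = -0.3838
f*(-7.6753) = (y-b)^2/(4a) = (-7.6753 - 0)^2/(4*10)
= 58.9102/40 = 1.4728


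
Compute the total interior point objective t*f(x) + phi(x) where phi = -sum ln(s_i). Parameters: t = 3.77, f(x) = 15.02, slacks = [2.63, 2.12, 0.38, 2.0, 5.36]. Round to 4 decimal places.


Step 1: Compute log-barrier.
ln values: [0.967, 0.7514, -0.9676, 0.6931, 1.679]
phi = -(0.967 + 0.7514 - 0.9676 + 0.6931 + 1.679) = -3.1229
Step 2: Compute augmented objective.
t*f(x) = 3.77*15.02 = 56.6254
Total = 56.6254 - 3.1229 = 53.5025


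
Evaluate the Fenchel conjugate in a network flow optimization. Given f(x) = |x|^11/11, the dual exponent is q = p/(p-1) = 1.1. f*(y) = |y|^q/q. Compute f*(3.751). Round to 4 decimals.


The conjugate exponent q satisfies 1/p + 1/q = 1.
p = 11, so q = 11/(11 - 1) = 1.1
|y|^q = 3.751^1.1 = 4.2812
f*(3.751) = 4.2812 / 1.1 = 3.892


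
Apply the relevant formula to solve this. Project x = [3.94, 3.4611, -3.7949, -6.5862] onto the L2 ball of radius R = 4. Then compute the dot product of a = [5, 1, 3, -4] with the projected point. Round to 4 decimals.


Step 1: Compute ||x|| (intermediates to 6 decimals).
||x|| = sqrt(3.94^2 + 3.4611^2 + (-3.7949)^2 + (-6.5862)^2) = 9.234831
Step 2: Project.
Since ||x|| > R, scale = R/||x|| = 4/9.234831 = 0.433143, proj(x) = scale * x
proj(x) = [1.706583, 1.499151, -1.643734, -2.852766]
Step 3: Dot product.
a^T * proj(x) = 5*1.706583 + 1*1.499151 + 3*(-1.643734) - 4*(-2.852766) = 16.5119


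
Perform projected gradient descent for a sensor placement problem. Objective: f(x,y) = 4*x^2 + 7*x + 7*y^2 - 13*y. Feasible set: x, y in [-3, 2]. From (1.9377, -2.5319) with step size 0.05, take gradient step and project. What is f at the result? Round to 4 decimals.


Step 1: Compute gradient at (1.9377, -2.5319).
grad_x = 2*4*1.9377 + 7 = 22.5016
grad_y = 2*7*-2.5319 - 13 = -48.4466
Step 2: Gradient step.
x_raw = 1.9377 - 0.05*22.5016 = 0.8126
y_raw = -2.5319 - 0.05*-48.4466 = -0.1096
Step 3: Project onto [-3, 2].
x_proj = clip(0.8126) = 0.8126
y_proj = clip(-0.1096) = -0.1096
Step 4: Evaluate f.
f(0.8126, -0.1096) = 9.8382


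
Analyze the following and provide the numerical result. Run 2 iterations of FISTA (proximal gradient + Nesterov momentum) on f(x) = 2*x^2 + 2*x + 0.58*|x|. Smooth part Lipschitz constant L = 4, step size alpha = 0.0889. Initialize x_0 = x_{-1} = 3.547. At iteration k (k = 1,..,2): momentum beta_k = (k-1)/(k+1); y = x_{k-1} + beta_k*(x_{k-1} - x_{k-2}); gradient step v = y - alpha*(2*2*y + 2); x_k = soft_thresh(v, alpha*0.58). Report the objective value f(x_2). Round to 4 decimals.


FISTA on f(x) = 2*x^2 + 2*x + 0.58*|x|
L = 4, alpha = 0.0889
Iteration 1: beta = 0.0, y = 3.547 + 0.0*(3.547 - 3.547) = 3.547
  grad(y) = 16.188, v = y - alpha*grad = 2.1079
  prox(v) = soft_thresh(2.1079, 0.0516) = 2.0563
Iteration 2: beta = 0.3333, y = 2.0563 + 0.3333*(2.0563 - 3.547) = 1.5594
  grad(y) = 8.2377, v = y - alpha*grad = 0.8271
  prox(v) = soft_thresh(0.8271, 0.0516) = 0.7755
f(x_2) = 2*0.7755^2 + 2*0.7755 + 0.58*|0.7755| = 3.2038


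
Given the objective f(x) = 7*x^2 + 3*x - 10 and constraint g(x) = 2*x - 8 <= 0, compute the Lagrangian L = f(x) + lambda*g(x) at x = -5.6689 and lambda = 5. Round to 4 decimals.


Step 1: Evaluate f(x).
f(-5.6689) = 7*(-5.6689)^2 + 3*(-5.6689) - 10 = 197.9483
Step 2: Evaluate g(x).
g(-5.6689) = 2*-5.6689 - 8 = -19.3378
Step 3: Compute Lagrangian.
L = 197.9483 + 5*-19.3378 = 101.2593


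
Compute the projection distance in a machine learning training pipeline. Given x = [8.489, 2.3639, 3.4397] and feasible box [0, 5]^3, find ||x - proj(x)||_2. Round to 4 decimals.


Project each component onto [0, 5].
clip(8.489) = 5.0, clip(2.3639) = 2.3639, clip(3.4397) = 3.4397
Projection = [5.0, 2.3639, 3.4397]
Squared diffs: [12.1731, 0.0, 0.0]
Distance = sqrt(12.1731) = 3.489


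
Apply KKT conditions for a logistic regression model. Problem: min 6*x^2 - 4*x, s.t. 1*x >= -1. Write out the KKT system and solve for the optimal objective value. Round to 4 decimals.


Step 1: Try lambda = 0 (constraint inactive).
Stationarity: 2*6*x - 4 = 0
x* = 4/(2*6) = 1/3 = 0.3333 (rounded; the exact value 1/3 is used below)
Check constraint: 1*0.3333 = 0.3333 >= -1 -- satisfied.
Step 2: Compute optimal value.
f(x*) = 6*(1/3)^2 - 4*(1/3) = -0.6667


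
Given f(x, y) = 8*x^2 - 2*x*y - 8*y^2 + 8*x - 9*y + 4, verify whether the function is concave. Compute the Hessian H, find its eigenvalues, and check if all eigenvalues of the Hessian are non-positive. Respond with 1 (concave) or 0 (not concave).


The Hessian of f(x,y) = 8*x^2 - 2*x*y - 8*y^2 + 8*x - 9*y + 4 is:
H = [[16, -2], [-2, -16]]
Trace = 16 - 16 = 0
Determinant = 16*-16 - (-2)^2 = -260
Discriminant = (0)^2 - 4*-260 = 1040.0
Eigenvalues: lambda_1 = -16.1245, lambda_2 = 16.1245
The function is not concave.

0


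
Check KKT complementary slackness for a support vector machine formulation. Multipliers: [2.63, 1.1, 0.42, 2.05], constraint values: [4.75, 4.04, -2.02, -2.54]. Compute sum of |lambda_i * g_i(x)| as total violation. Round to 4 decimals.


KKT complementary slackness check:
lambda_1 * g_1 = 2.63 * 4.75 = 12.4925
lambda_2 * g_2 = 1.1 * 4.04 = 4.444
lambda_3 * g_3 = 0.42 * -2.02 = -0.8484
lambda_4 * g_4 = 2.05 * -2.54 = -5.207
Total violation = 12.4925 + 4.444 + 0.8484 + 5.207 = 22.9919


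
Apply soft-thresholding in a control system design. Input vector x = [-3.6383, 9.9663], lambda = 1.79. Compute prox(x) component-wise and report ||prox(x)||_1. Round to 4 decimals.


Soft-thresholding with lambda = 1.79:
prox(-3.6383) = sign(-3.6383)*max(|-3.6383| - 1.79, 0) = -1.8483
prox(9.9663) = sign(9.9663)*max(|9.9663| - 1.79, 0) = 8.1763
prox(x) = [-1.8483, 8.1763]
||prox(x)||_1 = 1.8483 + 8.1763 = 10.0246


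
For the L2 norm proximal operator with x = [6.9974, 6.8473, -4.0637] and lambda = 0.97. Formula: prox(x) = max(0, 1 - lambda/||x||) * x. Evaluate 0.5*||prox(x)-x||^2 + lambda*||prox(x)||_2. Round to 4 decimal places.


Step 1: Compute ||x||.
||x|| = 10.6001
Step 2: Compute scaling factor.
scale = max(0, 1 - 0.97/10.6001) = 0.9085
Step 3: prox(x) = [6.3571, 6.2207, -3.6918]
||prox(x)|| = 9.6301
Step 4: Proximal objective.
0.5*||prox-x||^2 = 0.4705
lambda*||prox|| = 9.3412
Total = 9.8117


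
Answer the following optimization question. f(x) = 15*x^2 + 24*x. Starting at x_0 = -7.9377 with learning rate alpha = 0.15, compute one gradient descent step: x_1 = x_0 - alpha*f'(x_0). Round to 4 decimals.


We compute the gradient at x_0 and apply the update.
f'(x) = 30*x + 24
f'(-7.9377) = 30*-7.9377 + 24 = -214.131
x_1 = -7.9377 - 0.15*-214.131 = 24.182


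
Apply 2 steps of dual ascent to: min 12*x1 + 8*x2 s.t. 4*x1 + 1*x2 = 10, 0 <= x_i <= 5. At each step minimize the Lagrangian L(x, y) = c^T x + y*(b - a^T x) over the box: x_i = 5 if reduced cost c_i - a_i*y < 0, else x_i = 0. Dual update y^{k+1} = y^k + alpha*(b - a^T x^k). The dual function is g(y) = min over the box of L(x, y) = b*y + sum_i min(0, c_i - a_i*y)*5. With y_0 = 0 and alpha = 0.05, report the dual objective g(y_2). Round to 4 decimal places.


Dual ascent for LP: min 12*x1 + 8*x2, 4*x1 + 1*x2 = 10, 0 <= x_i <= 5
Step 1: y^k = 0.0, reduced costs: (12.0, 8.0)
  x^k = (0.0, 0.0), subgradient = b - a^T x = 10.0
  y^{k+1} = 0.0 + 0.05*10.0 = 0.5
Step 2: y^k = 0.5, reduced costs: (10.0, 7.5)
  x^k = (0.0, 0.0), subgradient = b - a^T x = 10.0
  y^{k+1} = 0.5 + 0.05*10.0 = 1.0
Dual objective at y_2 = 1.0: reduced costs (8.0, 7.0), box minimizer x = (0.0, 0.0)
g(y_2) = b*y + (c1 - a1*y)*x1 + (c2 - a2*y)*x2 = 10*1.0 + 8.0*0.0 + 7.0*0.0 = 10.0 + 0.0 + 0.0 = 10.0


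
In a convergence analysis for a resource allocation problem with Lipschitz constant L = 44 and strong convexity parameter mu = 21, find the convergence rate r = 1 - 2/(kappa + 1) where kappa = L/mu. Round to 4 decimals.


Step 1: Compute the condition number.
kappa = L/mu = 44/21 = 2.0952
Step 2: Compute the convergence rate.
r = 1 - 2/(kappa + 1) = 1 - 2*mu/(L + mu) = (L - mu)/(L + mu) = 23/65 = 0.3538


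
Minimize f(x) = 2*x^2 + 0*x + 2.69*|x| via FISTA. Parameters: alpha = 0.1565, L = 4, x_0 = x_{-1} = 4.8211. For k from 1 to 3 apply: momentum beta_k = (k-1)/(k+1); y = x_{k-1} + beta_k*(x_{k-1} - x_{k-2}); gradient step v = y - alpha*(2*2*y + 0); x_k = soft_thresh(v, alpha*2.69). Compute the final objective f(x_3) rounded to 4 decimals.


FISTA on f(x) = 2*x^2 + 0*x + 2.69*|x|
L = 4, alpha = 0.1565
Iteration 1: beta = 0.0, y = 4.8211 + 0.0*(4.8211 - 4.8211) = 4.8211
  grad(y) = 19.2844, v = y - alpha*grad = 1.8031
  prox(v) = soft_thresh(1.8031, 0.421) = 1.3821
Iteration 2: beta = 0.3333, y = 1.3821 + 0.3333*(1.3821 - 4.8211) = 0.2358
  grad(y) = 0.9431, v = y - alpha*grad = 0.0882
  prox(v) = soft_thresh(0.0882, 0.421) = 0.0
Iteration 3: beta = 0.5, y = 0.0 + 0.5*(0.0 - 1.3821) = -0.6911
  grad(y) = -2.7642, v = y - alpha*grad = -0.2585
  prox(v) = soft_thresh(-0.2585, 0.421) = 0.0
f(x_3) = 2*0.0^2 + 0*0.0 + 2.69*|0.0| = 0.0


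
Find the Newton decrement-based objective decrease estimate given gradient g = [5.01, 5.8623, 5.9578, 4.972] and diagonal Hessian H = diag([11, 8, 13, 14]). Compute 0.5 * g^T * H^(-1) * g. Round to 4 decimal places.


Step 1: H is diagonal, so H^(-1) * g = [0.4555, 0.7328, 0.4583, 0.3551].
Step 2: g^T H^(-1) g = sum_i g_i^2 / H_ii
  = (5.01)^2/11 + (5.8623)^2/8 + (5.9578)^2/13 + (4.972)^2/14
  = 2.2818 + 4.2958 + 2.7304 + 1.7658 = 11.0738
Step 3: Objective decrease = 0.5 * g^T H^(-1) g = 5.5369


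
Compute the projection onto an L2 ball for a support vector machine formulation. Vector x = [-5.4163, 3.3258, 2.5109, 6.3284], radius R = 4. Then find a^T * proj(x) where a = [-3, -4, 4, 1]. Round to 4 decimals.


Step 1: Compute ||x|| (intermediates to 6 decimals).
||x|| = sqrt((-5.4163)^2 + 3.3258^2 + 2.5109^2 + 6.3284^2) = 9.313996
Step 2: Project.
Since ||x|| > R, scale = R/||x|| = 4/9.313996 = 0.429461, proj(x) = scale * x
proj(x) = [-2.32609, 1.428301, 1.078334, 2.717801]
Step 3: Dot product.
a^T * proj(x) = -3*(-2.32609) - 4*1.428301 + 4*1.078334 + 1*2.717801 = 8.2962


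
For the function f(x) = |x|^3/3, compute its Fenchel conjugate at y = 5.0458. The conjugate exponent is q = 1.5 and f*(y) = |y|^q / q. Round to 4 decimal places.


The conjugate exponent q satisfies 1/p + 1/q = 1.
p = 3, so q = 3/(3 - 1) = 1.5
|y|^q = 5.0458^1.5 = 11.3343
f*(5.0458) = 11.3343 / 1.5 = 7.5562


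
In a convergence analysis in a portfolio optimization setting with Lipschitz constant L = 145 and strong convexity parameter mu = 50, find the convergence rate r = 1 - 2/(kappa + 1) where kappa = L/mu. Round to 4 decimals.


Step 1: Compute the condition number.
kappa = L/mu = 145/50 = 2.9
Step 2: Compute the convergence rate.
r = 1 - 2/(kappa + 1) = 1 - 2*mu/(L + mu) = (L - mu)/(L + mu) = 95/195 = 0.4872


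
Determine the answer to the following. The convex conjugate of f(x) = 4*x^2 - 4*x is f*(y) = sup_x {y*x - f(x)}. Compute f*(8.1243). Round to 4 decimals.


f*(y) = sup_x {y*x - a*x^2 - b*x} = sup_x {(y-b)*x - a*x^2}
FOC: (y - b) - 2a*x = 0 => x* = (y - b)/(2a)
x* = (8.1243 + 4)/(2*4) = 1.5155
f*(8.1243) = (y-b)^2/(4a) = (8.1243 + 4)^2/(4*4)
= 146.9987/16 = 9.1874


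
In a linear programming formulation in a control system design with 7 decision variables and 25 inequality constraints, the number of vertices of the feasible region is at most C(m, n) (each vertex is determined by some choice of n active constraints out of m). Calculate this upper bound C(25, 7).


Each vertex corresponds to some choice of n active constraints out of m, so the number of vertices is at most C(m, n) = m! / (n!(m-n)!).
m = 25, n = 7
Numerator: 25 * 24 * 23 * 22 * 21 * 20 * 19
Denominator: 7! = 5040
C(25, 7) = 480700


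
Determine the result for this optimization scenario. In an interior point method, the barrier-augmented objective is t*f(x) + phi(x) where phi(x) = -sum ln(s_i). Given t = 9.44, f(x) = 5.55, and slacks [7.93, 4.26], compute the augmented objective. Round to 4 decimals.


Step 1: Compute log-barrier.
ln values: [2.0707, 1.4493]
phi = -(2.0707 + 1.4493) = -3.5199
Step 2: Compute augmented objective.
t*f(x) = 9.44*5.55 = 52.392
Total = 52.392 - 3.5199 = 48.8721


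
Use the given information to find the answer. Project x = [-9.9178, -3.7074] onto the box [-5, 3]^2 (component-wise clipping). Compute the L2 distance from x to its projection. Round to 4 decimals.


Project each component onto [-5, 3].
clip(-9.9178) = -5.0, clip(-3.7074) = -3.7074
Projection = [-5.0, -3.7074]
Squared diffs: [24.1848, 0.0]
Distance = sqrt(24.1848) = 4.9178


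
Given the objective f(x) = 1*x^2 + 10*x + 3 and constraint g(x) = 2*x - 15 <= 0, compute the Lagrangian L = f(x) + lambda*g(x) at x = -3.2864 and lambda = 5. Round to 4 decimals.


Step 1: Evaluate f(x).
f(-3.2864) = 1*(-3.2864)^2 + 10*(-3.2864) + 3 = -19.0636
Step 2: Evaluate g(x).
g(-3.2864) = 2*-3.2864 - 15 = -21.5728
Step 3: Compute Lagrangian.
L = -19.0636 + 5*-21.5728 = -126.9276


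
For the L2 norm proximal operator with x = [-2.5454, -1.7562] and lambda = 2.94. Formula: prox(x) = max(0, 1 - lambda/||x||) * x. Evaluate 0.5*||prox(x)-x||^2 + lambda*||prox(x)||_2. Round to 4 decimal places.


Step 1: Compute ||x||.
||x|| = 3.0925
Step 2: Compute scaling factor.
scale = max(0, 1 - 2.94/3.0925) = 0.0493
Step 3: prox(x) = [-0.1255, -0.0866]
||prox(x)|| = 0.1525
Step 4: Proximal objective.
0.5*||prox-x||^2 = 4.3218
lambda*||prox|| = 0.4484
Total = 4.77


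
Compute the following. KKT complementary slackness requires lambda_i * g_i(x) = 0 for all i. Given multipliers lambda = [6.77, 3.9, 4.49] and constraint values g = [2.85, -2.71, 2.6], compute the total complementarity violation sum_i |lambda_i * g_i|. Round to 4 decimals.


KKT complementary slackness check:
lambda_1 * g_1 = 6.77 * 2.85 = 19.2945
lambda_2 * g_2 = 3.9 * -2.71 = -10.569
lambda_3 * g_3 = 4.49 * 2.6 = 11.674
Total violation = 19.2945 + 10.569 + 11.674 = 41.5375


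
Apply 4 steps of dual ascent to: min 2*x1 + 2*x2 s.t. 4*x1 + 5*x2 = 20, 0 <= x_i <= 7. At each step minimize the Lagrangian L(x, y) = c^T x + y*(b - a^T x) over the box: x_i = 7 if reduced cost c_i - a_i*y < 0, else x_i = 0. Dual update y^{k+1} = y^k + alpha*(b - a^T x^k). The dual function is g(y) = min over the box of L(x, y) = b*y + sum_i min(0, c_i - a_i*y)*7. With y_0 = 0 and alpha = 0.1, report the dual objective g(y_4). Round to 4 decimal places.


Dual ascent for LP: min 2*x1 + 2*x2, 4*x1 + 5*x2 = 20, 0 <= x_i <= 7
Step 1: y^k = 0.0, reduced costs: (2.0, 2.0)
  x^k = (0.0, 0.0), subgradient = b - a^T x = 20.0
  y^{k+1} = 0.0 + 0.1*20.0 = 2.0
Step 2: y^k = 2.0, reduced costs: (-6.0, -8.0)
  x^k = (7.0, 7.0), subgradient = b - a^T x = -43.0
  y^{k+1} = 2.0 + 0.1*-43.0 = -2.3
Step 3: y^k = -2.3, reduced costs: (11.2, 13.5)
  x^k = (0.0, 0.0), subgradient = b - a^T x = 20.0
  y^{k+1} = -2.3 + 0.1*20.0 = -0.3
Step 4: y^k = -0.3, reduced costs: (3.2, 3.5)
  x^k = (0.0, 0.0), subgradient = b - a^T x = 20.0
  y^{k+1} = -0.3 + 0.1*20.0 = 1.7
Dual objective at y_4 = 1.7: reduced costs (-4.8, -6.5), box minimizer x = (7.0, 7.0)
g(y_4) = b*y + (c1 - a1*y)*x1 + (c2 - a2*y)*x2 = 20*1.7 + (-4.8)*7.0 + (-6.5)*7.0 = 34.0 - 33.6 - 45.5 = -45.1


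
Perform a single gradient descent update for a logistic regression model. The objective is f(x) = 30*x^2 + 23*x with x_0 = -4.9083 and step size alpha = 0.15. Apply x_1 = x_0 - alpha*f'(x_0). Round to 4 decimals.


We compute the gradient at x_0 and apply the update.
f'(x) = 60*x + 23
f'(-4.9083) = 60*-4.9083 + 23 = -271.498
x_1 = -4.9083 - 0.15*-271.498 = 35.8164


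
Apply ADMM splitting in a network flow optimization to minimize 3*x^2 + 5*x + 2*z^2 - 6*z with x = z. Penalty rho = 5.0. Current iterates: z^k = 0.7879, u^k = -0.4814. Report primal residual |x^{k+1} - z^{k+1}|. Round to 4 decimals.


ADMM iteration with rho = 5.0, z^k = 0.7879, u^k = -0.4814
Step 1: x-update.
Minimize 3*x^2 + 5*x + (5.0/2)*(x - 0.7879 - 0.4814)^2
FOC: (2*3 + 5.0)*x = -5 + 5.0*(0.7879 + 0.4814)
x^{k+1} = 0.1224
Step 2: z-update.
Minimize 2*z^2 - 6*z + (5.0/2)*(0.1224 - z - 0.4814)^2
FOC: (2*2 + 5.0)*z = 6 + 5.0*(0.1224 - 0.4814)
z^{k+1} = 0.4672
Step 3: u-update.
u^{k+1} = -0.4814 + 0.1224 - 0.4672 = -0.8262
Step 4: Primal residual = |0.1224 - 0.4672| = 0.3448


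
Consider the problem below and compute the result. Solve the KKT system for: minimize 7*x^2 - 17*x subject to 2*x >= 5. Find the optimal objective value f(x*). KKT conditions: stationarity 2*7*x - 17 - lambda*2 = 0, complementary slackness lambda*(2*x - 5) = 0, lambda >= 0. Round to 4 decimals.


Step 1: Try lambda = 0 (constraint inactive).
x_unc = 17/(2*7) = 1.2143
Check: 2*1.2143 = 2.4286 < 5 -- violated!
Step 2: Constraint must be active: 2*x = 5
x* = 5/2 = 2.5
lambda = (2*7*2.5 - 17)/2 = 9.0
Step 3: Compute optimal value.
f(x*) = 7*2.5^2 - 17*2.5 = 1.25


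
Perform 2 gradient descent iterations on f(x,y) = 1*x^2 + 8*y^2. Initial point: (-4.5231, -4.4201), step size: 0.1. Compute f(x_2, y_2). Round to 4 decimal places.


Gradient descent on f(x,y) = 1*x^2 + 8*y^2.
Starting point: (-4.5231, -4.4201), alpha = 0.1
Step 1: grad_x = 2*1*-4.5231 = -9.0462, grad_y = 2*8*-4.4201 = -70.7216
  x_1 = -4.5231 - 0.1*-9.0462 = -3.6185
  y_1 = -4.4201 - 0.1*-70.7216 = 2.6521
Step 2: grad_x = 2*1*-3.6185 = -7.237, grad_y = 2*8*2.6521 = 42.433
  x_2 = -3.6185 - 0.1*-7.237 = -2.8948
  y_2 = 2.6521 - 0.1*42.433 = -1.5912
f(-2.8948, -1.5912) = 1*(-2.8948)^2 + 8*(-1.5912)^2 = 28.636


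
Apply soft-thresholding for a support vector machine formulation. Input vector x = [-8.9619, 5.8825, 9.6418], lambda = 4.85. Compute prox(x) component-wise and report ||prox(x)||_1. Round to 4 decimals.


Soft-thresholding with lambda = 4.85:
prox(-8.9619) = sign(-8.9619)*max(|-8.9619| - 4.85, 0) = -4.1119
prox(5.8825) = sign(5.8825)*max(|5.8825| - 4.85, 0) = 1.0325
prox(9.6418) = sign(9.6418)*max(|9.6418| - 4.85, 0) = 4.7918
prox(x) = [-4.1119, 1.0325, 4.7918]
||prox(x)||_1 = 4.1119 + 1.0325 + 4.7918 = 9.9362


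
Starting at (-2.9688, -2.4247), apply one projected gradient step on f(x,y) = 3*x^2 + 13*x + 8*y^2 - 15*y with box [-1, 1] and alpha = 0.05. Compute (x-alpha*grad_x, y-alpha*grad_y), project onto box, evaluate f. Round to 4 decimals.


Step 1: Compute gradient at (-2.9688, -2.4247).
grad_x = 2*3*-2.9688 + 13 = -4.8128
grad_y = 2*8*-2.4247 - 15 = -53.7952
Step 2: Gradient step.
x_raw = -2.9688 - 0.05*-4.8128 = -2.7282
y_raw = -2.4247 - 0.05*-53.7952 = 0.2651
Step 3: Project onto [-1, 1].
x_proj = clip(-2.7282) = -1.0
y_proj = clip(0.2651) = 0.2651
Step 4: Evaluate f.
f(-1.0, 0.2651) = -13.4138


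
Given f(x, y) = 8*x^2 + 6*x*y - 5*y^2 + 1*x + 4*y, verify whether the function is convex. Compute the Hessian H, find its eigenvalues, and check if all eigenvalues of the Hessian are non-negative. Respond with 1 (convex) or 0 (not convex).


The Hessian of f(x,y) = 8*x^2 + 6*x*y - 5*y^2 + 1*x + 4*y is:
H = [[16, 6], [6, -10]]
Trace = 16 - 10 = 6
Determinant = 16*-10 - (6)^2 = -196
Discriminant = (6)^2 - 4*-196 = 820.0
Eigenvalues: lambda_1 = -11.3178, lambda_2 = 17.3178
The function is not convex.

0


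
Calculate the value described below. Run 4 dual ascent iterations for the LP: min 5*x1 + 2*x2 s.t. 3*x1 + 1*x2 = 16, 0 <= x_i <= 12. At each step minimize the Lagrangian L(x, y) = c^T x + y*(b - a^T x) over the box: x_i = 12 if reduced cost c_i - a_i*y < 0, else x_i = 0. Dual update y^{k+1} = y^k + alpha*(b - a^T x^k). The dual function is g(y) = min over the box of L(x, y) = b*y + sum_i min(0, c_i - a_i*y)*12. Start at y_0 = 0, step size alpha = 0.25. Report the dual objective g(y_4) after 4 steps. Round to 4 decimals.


Dual ascent for LP: min 5*x1 + 2*x2, 3*x1 + 1*x2 = 16, 0 <= x_i <= 12
Step 1: y^k = 0.0, reduced costs: (5.0, 2.0)
  x^k = (0.0, 0.0), subgradient = b - a^T x = 16.0
  y^{k+1} = 0.0 + 0.25*16.0 = 4.0
Step 2: y^k = 4.0, reduced costs: (-7.0, -2.0)
  x^k = (12.0, 12.0), subgradient = b - a^T x = -32.0
  y^{k+1} = 4.0 + 0.25*-32.0 = -4.0
Step 3: y^k = -4.0, reduced costs: (17.0, 6.0)
  x^k = (0.0, 0.0), subgradient = b - a^T x = 16.0
  y^{k+1} = -4.0 + 0.25*16.0 = 0.0
Step 4: y^k = 0.0, reduced costs: (5.0, 2.0)
  x^k = (0.0, 0.0), subgradient = b - a^T x = 16.0
  y^{k+1} = 0.0 + 0.25*16.0 = 4.0
Dual objective at y_4 = 4.0: reduced costs (-7.0, -2.0), box minimizer x = (12.0, 12.0)
g(y_4) = b*y + (c1 - a1*y)*x1 + (c2 - a2*y)*x2 = 16*4.0 + (-7.0)*12.0 + (-2.0)*12.0 = 64.0 - 84.0 - 24.0 = -44.0


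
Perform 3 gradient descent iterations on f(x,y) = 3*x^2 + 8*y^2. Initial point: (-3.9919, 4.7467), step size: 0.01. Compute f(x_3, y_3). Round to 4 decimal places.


Gradient descent on f(x,y) = 3*x^2 + 8*y^2.
Starting point: (-3.9919, 4.7467), alpha = 0.01
Step 1: grad_x = 2*3*-3.9919 = -23.9514, grad_y = 2*8*4.7467 = 75.9472
  x_1 = -3.9919 - 0.01*-23.9514 = -3.7524
  y_1 = 4.7467 - 0.01*75.9472 = 3.9872
Step 2: grad_x = 2*3*-3.7524 = -22.5143, grad_y = 2*8*3.9872 = 63.7956
  x_2 = -3.7524 - 0.01*-22.5143 = -3.5272
  y_2 = 3.9872 - 0.01*63.7956 = 3.3493
Step 3: grad_x = 2*3*-3.5272 = -21.1635, grad_y = 2*8*3.3493 = 53.5883
  x_3 = -3.5272 - 0.01*-21.1635 = -3.3156
  y_3 = 3.3493 - 0.01*53.5883 = 2.8134
f(-3.3156, 2.8134) = 3*(-3.3156)^2 + 8*2.8134^2 = 96.301


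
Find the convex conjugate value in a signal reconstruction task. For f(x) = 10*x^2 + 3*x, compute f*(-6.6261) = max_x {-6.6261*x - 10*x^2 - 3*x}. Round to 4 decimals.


f*(y) = sup_x {y*x - a*x^2 - b*x} = sup_x {(y-b)*x - a*x^2}
FOC: (y - b) - 2a*x = 0 => x* = (y - b)/(2a)
x* = (-6.6261 - 3)/(2*10) = -0.4813
f*(-6.6261) = (y-b)^2/(4a) = (-6.6261 - 3)^2/(4*10)
= 92.6618/40 = 2.3165


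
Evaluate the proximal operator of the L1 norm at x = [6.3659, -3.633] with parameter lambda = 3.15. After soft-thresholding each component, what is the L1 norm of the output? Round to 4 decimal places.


Soft-thresholding with lambda = 3.15:
prox(6.3659) = sign(6.3659)*max(|6.3659| - 3.15, 0) = 3.2159
prox(-3.633) = sign(-3.633)*max(|-3.633| - 3.15, 0) = -0.483
prox(x) = [3.2159, -0.483]
||prox(x)||_1 = 3.2159 + 0.483 = 3.6989


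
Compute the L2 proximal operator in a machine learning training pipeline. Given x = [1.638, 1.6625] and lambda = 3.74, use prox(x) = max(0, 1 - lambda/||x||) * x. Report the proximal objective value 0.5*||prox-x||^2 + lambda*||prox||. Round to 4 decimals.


Step 1: Compute ||x||.
||x|| = 2.3339
Step 2: Compute scaling factor.
scale = max(0, 1 - 3.74/2.3339) = 0.0
Step 3: prox(x) = [0.0, 0.0]
||prox(x)|| = 0.0
Step 4: Proximal objective.
0.5*||prox-x||^2 = 2.7235
lambda*||prox|| = 0.0
Total = 2.7235


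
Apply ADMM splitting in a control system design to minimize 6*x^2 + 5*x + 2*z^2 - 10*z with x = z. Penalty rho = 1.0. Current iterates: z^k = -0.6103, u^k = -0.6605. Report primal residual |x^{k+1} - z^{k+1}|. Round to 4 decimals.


ADMM iteration with rho = 1.0, z^k = -0.6103, u^k = -0.6605
Step 1: x-update.
Minimize 6*x^2 + 5*x + (1.0/2)*(x + 0.6103 - 0.6605)^2
FOC: (2*6 + 1.0)*x = -5 + 1.0*(-0.6103 + 0.6605)
x^{k+1} = -0.3808
Step 2: z-update.
Minimize 2*z^2 - 10*z + (1.0/2)*(-0.3808 - z - 0.6605)^2
FOC: (2*2 + 1.0)*z = 10 + 1.0*(-0.3808 - 0.6605)
z^{k+1} = 1.7917
Step 3: u-update.
u^{k+1} = -0.6605 - 0.3808 - 1.7917 = -2.833
Step 4: Primal residual = |-0.3808 - 1.7917| = 2.1725


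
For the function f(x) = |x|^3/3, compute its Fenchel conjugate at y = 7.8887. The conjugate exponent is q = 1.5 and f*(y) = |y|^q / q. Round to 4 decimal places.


The conjugate exponent q satisfies 1/p + 1/q = 1.
p = 3, so q = 3/(3 - 1) = 1.5
|y|^q = 7.8887^1.5 = 22.1569
f*(7.8887) = 22.1569 / 1.5 = 14.7712


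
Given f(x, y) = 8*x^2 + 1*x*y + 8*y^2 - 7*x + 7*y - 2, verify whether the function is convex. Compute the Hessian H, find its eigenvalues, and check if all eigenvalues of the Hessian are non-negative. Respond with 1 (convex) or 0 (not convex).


The Hessian of f(x,y) = 8*x^2 + 1*x*y + 8*y^2 - 7*x + 7*y - 2 is:
H = [[16, 1], [1, 16]]
Trace = 16 + 16 = 32
Determinant = 16*16 - (1)^2 = 255
Discriminant = (32)^2 - 4*255 = 4.0
Eigenvalues: lambda_1 = 15.0, lambda_2 = 17.0
The function is convex.

1


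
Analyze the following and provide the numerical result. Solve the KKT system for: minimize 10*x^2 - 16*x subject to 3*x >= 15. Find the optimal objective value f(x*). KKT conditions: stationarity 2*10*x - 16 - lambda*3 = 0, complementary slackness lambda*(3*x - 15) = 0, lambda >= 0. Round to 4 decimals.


Step 1: Try lambda = 0 (constraint inactive).
x_unc = 16/(2*10) = 0.8
Check: 3*0.8 = 2.4 < 15 -- violated!
Step 2: Constraint must be active: 3*x = 15
x* = 15/3 = 5.0
lambda = (2*10*5.0 - 16)/3 = 28.0
Step 3: Compute optimal value.
f(x*) = 10*5.0^2 - 16*5.0 = 170.0


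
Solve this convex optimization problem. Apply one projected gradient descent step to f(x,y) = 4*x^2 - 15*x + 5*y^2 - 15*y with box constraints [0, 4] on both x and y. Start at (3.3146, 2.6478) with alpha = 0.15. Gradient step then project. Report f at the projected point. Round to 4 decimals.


Step 1: Compute gradient at (3.3146, 2.6478).
grad_x = 2*4*3.3146 - 15 = 11.5168
grad_y = 2*5*2.6478 - 15 = 11.478
Step 2: Gradient step.
x_raw = 3.3146 - 0.15*11.5168 = 1.5871
y_raw = 2.6478 - 0.15*11.478 = 0.9261
Step 3: Project onto [0, 4].
x_proj = clip(1.5871) = 1.5871
y_proj = clip(0.9261) = 0.9261
Step 4: Evaluate f.
f(1.5871, 0.9261) = -23.3341


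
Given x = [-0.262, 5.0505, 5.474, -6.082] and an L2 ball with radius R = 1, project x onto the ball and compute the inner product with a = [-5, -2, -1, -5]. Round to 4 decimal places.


Step 1: Compute ||x|| (intermediates to 6 decimals).
||x|| = sqrt((-0.262)^2 + 5.0505^2 + 5.474^2 + (-6.082)^2) = 9.619334
Step 2: Project.
Since ||x|| > R, scale = R/||x|| = 1/9.619334 = 0.103957, proj(x) = scale * x
proj(x) = [-0.027237, 0.525035, 0.569061, -0.632266]
Step 3: Dot product.
a^T * proj(x) = -5*(-0.027237) - 2*0.525035 - 1*0.569061 - 5*(-0.632266) = 1.6784


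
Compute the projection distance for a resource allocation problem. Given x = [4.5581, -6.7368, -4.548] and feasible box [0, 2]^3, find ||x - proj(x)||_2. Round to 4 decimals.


Project each component onto [0, 2].
clip(4.5581) = 2.0, clip(-6.7368) = 0.0, clip(-4.548) = 0.0
Projection = [2.0, 0.0, 0.0]
Squared diffs: [6.5439, 45.3845, 20.6843]
Distance = sqrt(72.6127) = 8.5213


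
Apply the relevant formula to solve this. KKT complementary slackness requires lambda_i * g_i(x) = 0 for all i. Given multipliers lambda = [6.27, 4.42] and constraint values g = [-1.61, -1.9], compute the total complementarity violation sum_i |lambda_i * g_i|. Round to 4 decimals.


KKT complementary slackness check:
lambda_1 * g_1 = 6.27 * -1.61 = -10.0947
lambda_2 * g_2 = 4.42 * -1.9 = -8.398
Total violation = 10.0947 + 8.398 = 18.4927


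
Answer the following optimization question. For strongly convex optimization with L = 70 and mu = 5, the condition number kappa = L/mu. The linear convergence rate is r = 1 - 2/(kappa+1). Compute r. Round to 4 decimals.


Step 1: Compute the condition number.
kappa = L/mu = 70/5 = 14.0
Step 2: Compute the convergence rate.
r = 1 - 2/(kappa + 1) = 1 - 2*mu/(L + mu) = (L - mu)/(L + mu) = 65/75 = 0.8667


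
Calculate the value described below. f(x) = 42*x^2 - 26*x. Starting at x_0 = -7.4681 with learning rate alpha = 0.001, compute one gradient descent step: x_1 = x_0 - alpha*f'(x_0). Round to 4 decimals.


We compute the gradient at x_0 and apply the update.
f'(x) = 84*x - 26
f'(-7.4681) = 84*-7.4681 - 26 = -653.3204
x_1 = -7.4681 - 0.001*-653.3204 = -6.8148
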